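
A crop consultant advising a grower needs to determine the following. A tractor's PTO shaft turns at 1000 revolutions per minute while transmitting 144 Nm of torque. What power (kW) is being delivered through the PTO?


P = 2*pi*n*T / 60000
  = 2*pi * 1000 * 144 / 60000
  = 904778.68 / 60000
  = 15.08 kW


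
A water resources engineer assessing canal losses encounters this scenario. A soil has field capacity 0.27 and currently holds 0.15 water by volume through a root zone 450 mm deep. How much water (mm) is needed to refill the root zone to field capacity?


SMD = (FC - theta) * D
    = (0.27 - 0.15) * 450
    = 0.120 * 450
    = 54 mm


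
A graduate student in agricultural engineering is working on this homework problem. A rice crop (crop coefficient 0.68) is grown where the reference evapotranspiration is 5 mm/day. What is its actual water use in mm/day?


ETc = Kc * ET0
    = 0.68 * 5
    = 3.40 mm/day


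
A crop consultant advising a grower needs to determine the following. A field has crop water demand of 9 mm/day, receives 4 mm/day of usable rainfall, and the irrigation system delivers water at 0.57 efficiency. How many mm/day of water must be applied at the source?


IWR = (ETc - Pe) / Ea
    = (9 - 4) / 0.57
    = 5 / 0.57
    = 8.77 mm/day


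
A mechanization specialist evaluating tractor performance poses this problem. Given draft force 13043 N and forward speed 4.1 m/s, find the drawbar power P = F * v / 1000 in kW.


P = F * v / 1000
  = 13043 * 4.1 / 1000
  = 53476.30 / 1000
  = 53.48 kW


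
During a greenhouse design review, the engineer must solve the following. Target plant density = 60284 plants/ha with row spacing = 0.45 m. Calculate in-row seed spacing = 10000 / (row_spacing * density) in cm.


spacing = 10000 / (row_sp * density)
        = 10000 / (0.45 * 60284)
        = 10000 / 27127.80
        = 0.36863 m = 36.86 cm


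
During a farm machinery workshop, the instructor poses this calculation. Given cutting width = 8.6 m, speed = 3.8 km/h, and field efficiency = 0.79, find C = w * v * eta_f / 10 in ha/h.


C = w * v * eta_f / 10
  = 8.6 * 3.8 * 0.79 / 10
  = 25.82 / 10
  = 2.58 ha/h


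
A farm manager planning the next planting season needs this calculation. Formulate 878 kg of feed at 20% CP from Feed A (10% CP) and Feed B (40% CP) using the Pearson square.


parts_A = CP_b - target = 40 - 20 = 20
parts_B = target - CP_a = 20 - 10 = 10
total_parts = 20 + 10 = 30
Feed A = 878 * 20 / 30 = 585.33 kg
Feed B = 878 * 10 / 30 = 292.67 kg

585.33 kg


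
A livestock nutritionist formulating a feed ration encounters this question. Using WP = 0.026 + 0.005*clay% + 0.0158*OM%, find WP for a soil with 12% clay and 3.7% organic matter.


WP = 0.026 + 0.005*12 + 0.0158*3.7
   = 0.026 + 0.0600 + 0.0585
   = 0.1445


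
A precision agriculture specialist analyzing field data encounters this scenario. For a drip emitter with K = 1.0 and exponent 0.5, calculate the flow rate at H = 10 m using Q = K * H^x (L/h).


Q = K * H^x
  = 1.0 * 10^0.5
  = 1.0 * 3.1623
  = 3.16 L/h


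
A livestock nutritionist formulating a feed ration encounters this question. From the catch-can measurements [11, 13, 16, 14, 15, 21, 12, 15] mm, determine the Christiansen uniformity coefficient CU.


xbar = 117 / 8 = 14.625
sum|xi - xbar| = 17
CU = 100 * (1 - 17 / (8 * 14.625))
   = 100 * (1 - 0.1453)
   = 85.47%


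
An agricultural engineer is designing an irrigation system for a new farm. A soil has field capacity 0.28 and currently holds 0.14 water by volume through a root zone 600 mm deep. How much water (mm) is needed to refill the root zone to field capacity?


SMD = (FC - theta) * D
    = (0.28 - 0.14) * 600
    = 0.140 * 600
    = 84 mm


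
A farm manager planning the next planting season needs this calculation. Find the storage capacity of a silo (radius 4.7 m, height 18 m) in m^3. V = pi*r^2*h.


V = pi * r^2 * h
  = pi * 4.7^2 * 18
  = pi * 22.09 * 18
  = 1249.16 m^3


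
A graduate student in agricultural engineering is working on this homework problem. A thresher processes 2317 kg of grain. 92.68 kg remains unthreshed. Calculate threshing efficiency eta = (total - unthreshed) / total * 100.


eta = (total - unthreshed) / total * 100
    = (2317 - 92.68) / 2317 * 100
    = 2224.32 / 2317 * 100
    = 96%


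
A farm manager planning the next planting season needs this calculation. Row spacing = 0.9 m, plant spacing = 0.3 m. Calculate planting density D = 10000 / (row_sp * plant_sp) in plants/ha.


D = 10000 / (row_sp * plant_sp)
  = 10000 / (0.9 * 0.3)
  = 10000 / 0.2700
  = 37037.04 plants/ha


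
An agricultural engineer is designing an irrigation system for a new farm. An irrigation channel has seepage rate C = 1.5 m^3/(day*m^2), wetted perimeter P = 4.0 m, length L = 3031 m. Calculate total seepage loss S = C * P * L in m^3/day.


S = C * P * L
  = 1.5 * 4.0 * 3031
  = 18186 m^3/day


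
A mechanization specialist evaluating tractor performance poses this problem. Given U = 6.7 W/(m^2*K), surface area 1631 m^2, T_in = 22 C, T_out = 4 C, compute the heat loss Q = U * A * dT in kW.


dT = 22 - (4) = 18 K
Q = U * A * dT
  = 6.7 * 1631 * 18
  = 196698.60 W = 196.70 kW


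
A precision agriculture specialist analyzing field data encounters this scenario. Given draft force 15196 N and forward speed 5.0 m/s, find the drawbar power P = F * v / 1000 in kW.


P = F * v / 1000
  = 15196 * 5.0 / 1000
  = 75980 / 1000
  = 75.98 kW


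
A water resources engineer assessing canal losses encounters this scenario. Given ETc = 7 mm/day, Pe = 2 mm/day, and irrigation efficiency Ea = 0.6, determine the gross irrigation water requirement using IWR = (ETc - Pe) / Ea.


IWR = (ETc - Pe) / Ea
    = (7 - 2) / 0.6
    = 5 / 0.6
    = 8.33 mm/day


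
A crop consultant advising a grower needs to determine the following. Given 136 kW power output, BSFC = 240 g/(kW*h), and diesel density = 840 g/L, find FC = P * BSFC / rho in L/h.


FC = P * BSFC / rho_fuel
   = 136 * 240 / 840
   = 32640 / 840
   = 38.86 L/h


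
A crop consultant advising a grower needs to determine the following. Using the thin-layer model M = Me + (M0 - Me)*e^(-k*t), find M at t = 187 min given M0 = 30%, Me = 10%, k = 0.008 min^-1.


M = Me + (M0 - Me) * e^(-k*t)
  = 10 + (30 - 10) * e^(-0.008*187)
  = 10 + 20 * e^(-1.496)
  = 10 + 20 * 0.22402
  = 10 + 4.4805
  = 14.48%


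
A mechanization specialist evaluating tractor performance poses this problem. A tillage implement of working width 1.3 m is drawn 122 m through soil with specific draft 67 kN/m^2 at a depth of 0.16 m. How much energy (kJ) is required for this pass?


E = k * d * w * L
  = 67 * 0.16 * 1.3 * 122
  = 1700.19 kJ


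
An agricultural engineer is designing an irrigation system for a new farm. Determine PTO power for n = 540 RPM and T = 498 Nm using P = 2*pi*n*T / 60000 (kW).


P = 2*pi*n*T / 60000
  = 2*pi * 540 * 498 / 60000
  = 1689674.19 / 60000
  = 28.16 kW


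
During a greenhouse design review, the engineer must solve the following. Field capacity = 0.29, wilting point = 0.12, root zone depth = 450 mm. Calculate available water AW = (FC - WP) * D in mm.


AW = (FC - WP) * D
   = (0.29 - 0.12) * 450
   = 0.17 * 450
   = 76.50 mm


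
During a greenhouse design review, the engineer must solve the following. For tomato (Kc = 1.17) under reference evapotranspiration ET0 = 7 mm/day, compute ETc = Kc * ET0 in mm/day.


ETc = Kc * ET0
    = 1.17 * 7
    = 8.19 mm/day


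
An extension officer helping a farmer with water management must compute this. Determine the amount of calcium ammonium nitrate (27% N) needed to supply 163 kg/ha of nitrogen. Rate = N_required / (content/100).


Rate = N_required / (N_content / 100)
     = 163 / (27 / 100)
     = 163 / 0.27
     = 603.70 kg/ha


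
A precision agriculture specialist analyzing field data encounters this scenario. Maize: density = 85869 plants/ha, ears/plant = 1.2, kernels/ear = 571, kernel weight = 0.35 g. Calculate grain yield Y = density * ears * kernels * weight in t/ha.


Y = density * ears * kernels * kw
  = 85869 * 1.2 * 571 * 0.35 g/ha
  = 20593103.58 g/ha
  = 20593.10 kg/ha = 20.59 t/ha


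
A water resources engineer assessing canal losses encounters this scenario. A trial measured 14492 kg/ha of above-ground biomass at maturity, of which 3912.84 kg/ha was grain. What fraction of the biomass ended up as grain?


HI = grain_yield / biomass
   = 3912.84 / 14492
   = 0.27


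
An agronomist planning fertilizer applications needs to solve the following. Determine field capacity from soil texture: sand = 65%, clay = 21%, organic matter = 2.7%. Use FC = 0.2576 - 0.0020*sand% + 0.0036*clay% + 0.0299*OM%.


FC = 0.2576 - 0.0020*65 + 0.0036*21 + 0.0299*2.7
   = 0.2576 - 0.1300 + 0.0756 + 0.0807
   = 0.2839


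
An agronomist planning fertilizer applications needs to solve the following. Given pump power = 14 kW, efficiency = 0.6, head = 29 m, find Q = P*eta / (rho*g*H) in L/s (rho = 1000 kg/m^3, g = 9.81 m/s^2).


Q = (P * 1000 * eta) / (rho * g * H)
  = (14 * 1000 * 0.6) / (1000 * 9.81 * 29)
  = 8400 / 284490
  = 0.02953 m^3/s = 29.53 L/s


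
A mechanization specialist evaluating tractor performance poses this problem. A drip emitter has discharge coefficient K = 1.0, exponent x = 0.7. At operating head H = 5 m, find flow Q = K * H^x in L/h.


Q = K * H^x
  = 1.0 * 5^0.7
  = 1.0 * 3.0852
  = 3.09 L/h


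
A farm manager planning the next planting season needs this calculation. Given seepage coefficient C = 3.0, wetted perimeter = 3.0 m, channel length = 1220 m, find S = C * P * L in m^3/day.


S = C * P * L
  = 3.0 * 3.0 * 1220
  = 10980 m^3/day


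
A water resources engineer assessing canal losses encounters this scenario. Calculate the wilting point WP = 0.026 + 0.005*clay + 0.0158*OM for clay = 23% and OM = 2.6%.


WP = 0.026 + 0.005*23 + 0.0158*2.6
   = 0.026 + 0.1150 + 0.0411
   = 0.1821


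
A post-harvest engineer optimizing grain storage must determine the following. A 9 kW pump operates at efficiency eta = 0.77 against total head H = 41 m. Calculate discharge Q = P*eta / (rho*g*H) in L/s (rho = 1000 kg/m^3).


Q = (P * 1000 * eta) / (rho * g * H)
  = (9 * 1000 * 0.77) / (1000 * 9.81 * 41)
  = 6930 / 402210
  = 0.01723 m^3/s = 17.23 L/s


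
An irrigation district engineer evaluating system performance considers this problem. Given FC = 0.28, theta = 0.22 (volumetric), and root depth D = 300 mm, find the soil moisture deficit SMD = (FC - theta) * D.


SMD = (FC - theta) * D
    = (0.28 - 0.22) * 300
    = 0.060 * 300
    = 18 mm


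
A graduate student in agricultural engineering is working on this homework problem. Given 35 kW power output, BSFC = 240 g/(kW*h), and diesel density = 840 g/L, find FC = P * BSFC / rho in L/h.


FC = P * BSFC / rho_fuel
   = 35 * 240 / 840
   = 8400 / 840
   = 10 L/h


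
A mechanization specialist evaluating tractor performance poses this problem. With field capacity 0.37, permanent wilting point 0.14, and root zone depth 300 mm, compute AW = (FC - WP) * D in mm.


AW = (FC - WP) * D
   = (0.37 - 0.14) * 300
   = 0.23 * 300
   = 69 mm


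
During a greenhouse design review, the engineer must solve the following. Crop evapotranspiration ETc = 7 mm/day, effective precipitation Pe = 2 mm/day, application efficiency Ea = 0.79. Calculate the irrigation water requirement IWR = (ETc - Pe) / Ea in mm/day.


IWR = (ETc - Pe) / Ea
    = (7 - 2) / 0.79
    = 5 / 0.79
    = 6.33 mm/day


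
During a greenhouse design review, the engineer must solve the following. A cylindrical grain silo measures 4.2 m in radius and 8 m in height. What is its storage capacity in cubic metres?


V = pi * r^2 * h
  = pi * 4.2^2 * 8
  = pi * 17.64 * 8
  = 443.34 m^3


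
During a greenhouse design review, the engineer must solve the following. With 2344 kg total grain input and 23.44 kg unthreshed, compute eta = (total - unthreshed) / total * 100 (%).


eta = (total - unthreshed) / total * 100
    = (2344 - 23.44) / 2344 * 100
    = 2320.56 / 2344 * 100
    = 99%


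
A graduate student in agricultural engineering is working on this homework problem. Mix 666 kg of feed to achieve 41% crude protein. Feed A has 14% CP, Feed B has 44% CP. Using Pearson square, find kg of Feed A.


parts_A = CP_b - target = 44 - 41 = 3
parts_B = target - CP_a = 41 - 14 = 27
total_parts = 3 + 27 = 30
Feed A = 666 * 3 / 30 = 66.60 kg
Feed B = 666 * 27 / 30 = 599.40 kg

66.60 kg


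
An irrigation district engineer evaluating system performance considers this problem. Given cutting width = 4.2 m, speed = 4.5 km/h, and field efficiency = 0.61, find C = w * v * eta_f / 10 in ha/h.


C = w * v * eta_f / 10
  = 4.2 * 4.5 * 0.61 / 10
  = 11.53 / 10
  = 1.15 ha/h


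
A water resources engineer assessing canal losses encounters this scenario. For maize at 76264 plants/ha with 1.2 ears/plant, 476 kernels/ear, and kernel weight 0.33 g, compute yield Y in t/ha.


Y = density * ears * kernels * kw
  = 76264 * 1.2 * 476 * 0.33 g/ha
  = 14375458.94 g/ha
  = 14375.46 kg/ha = 14.38 t/ha


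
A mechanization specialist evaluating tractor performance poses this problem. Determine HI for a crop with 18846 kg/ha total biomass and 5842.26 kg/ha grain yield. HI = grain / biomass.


HI = grain_yield / biomass
   = 5842.26 / 18846
   = 0.31


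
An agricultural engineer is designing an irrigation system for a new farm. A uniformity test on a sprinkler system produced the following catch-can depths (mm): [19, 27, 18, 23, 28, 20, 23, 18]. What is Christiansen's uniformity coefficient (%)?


xbar = 176 / 8 = 22
sum|xi - xbar| = 26
CU = 100 * (1 - 26 / (8 * 22))
   = 100 * (1 - 0.1477)
   = 85.23%


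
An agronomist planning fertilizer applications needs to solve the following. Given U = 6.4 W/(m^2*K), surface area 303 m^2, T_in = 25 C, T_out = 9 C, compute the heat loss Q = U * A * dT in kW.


dT = 25 - (9) = 16 K
Q = U * A * dT
  = 6.4 * 303 * 16
  = 31027.20 W = 31.03 kW


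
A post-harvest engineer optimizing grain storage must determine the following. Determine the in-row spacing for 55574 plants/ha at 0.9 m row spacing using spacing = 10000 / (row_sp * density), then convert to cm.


spacing = 10000 / (row_sp * density)
        = 10000 / (0.9 * 55574)
        = 10000 / 50016.60
        = 0.19993 m = 19.99 cm


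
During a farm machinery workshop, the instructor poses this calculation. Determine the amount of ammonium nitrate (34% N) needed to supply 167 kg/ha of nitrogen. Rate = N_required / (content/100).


Rate = N_required / (N_content / 100)
     = 167 / (34 / 100)
     = 167 / 0.34
     = 491.18 kg/ha


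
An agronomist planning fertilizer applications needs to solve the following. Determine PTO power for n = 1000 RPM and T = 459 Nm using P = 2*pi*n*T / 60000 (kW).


P = 2*pi*n*T / 60000
  = 2*pi * 1000 * 459 / 60000
  = 2883982.06 / 60000
  = 48.07 kW


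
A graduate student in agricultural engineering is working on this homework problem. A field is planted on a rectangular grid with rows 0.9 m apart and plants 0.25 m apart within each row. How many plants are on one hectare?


D = 10000 / (row_sp * plant_sp)
  = 10000 / (0.9 * 0.25)
  = 10000 / 0.2250
  = 44444.44 plants/ha


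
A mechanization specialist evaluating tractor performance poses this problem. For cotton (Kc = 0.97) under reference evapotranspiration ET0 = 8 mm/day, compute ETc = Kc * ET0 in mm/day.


ETc = Kc * ET0
    = 0.97 * 8
    = 7.76 mm/day


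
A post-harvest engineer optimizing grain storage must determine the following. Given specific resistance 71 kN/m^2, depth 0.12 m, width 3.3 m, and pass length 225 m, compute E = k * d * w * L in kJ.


E = k * d * w * L
  = 71 * 0.12 * 3.3 * 225
  = 6326.10 kJ


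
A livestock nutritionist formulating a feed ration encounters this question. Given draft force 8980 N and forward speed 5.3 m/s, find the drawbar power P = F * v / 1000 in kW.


P = F * v / 1000
  = 8980 * 5.3 / 1000
  = 47594 / 1000
  = 47.59 kW


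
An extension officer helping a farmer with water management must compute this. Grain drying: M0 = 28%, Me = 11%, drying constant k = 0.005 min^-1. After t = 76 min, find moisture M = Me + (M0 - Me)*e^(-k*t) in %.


M = Me + (M0 - Me) * e^(-k*t)
  = 11 + (28 - 11) * e^(-0.005*76)
  = 11 + 17 * e^(-0.380)
  = 11 + 17 * 0.68386
  = 11 + 11.6256
  = 22.63%


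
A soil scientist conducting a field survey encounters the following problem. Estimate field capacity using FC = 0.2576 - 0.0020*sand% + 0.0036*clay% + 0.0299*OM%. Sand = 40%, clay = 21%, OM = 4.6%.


FC = 0.2576 - 0.0020*40 + 0.0036*21 + 0.0299*4.6
   = 0.2576 - 0.0800 + 0.0756 + 0.1375
   = 0.3907


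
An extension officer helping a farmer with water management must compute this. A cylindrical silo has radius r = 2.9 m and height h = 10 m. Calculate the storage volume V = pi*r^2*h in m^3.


V = pi * r^2 * h
  = pi * 2.9^2 * 10
  = pi * 8.41 * 10
  = 264.21 m^3


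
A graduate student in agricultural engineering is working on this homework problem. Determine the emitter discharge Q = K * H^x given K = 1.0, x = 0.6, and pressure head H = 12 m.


Q = K * H^x
  = 1.0 * 12^0.6
  = 1.0 * 4.4413
  = 4.44 L/h


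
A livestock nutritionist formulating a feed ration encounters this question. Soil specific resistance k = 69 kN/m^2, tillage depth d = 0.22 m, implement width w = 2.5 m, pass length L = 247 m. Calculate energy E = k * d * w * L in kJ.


E = k * d * w * L
  = 69 * 0.22 * 2.5 * 247
  = 9373.65 kJ


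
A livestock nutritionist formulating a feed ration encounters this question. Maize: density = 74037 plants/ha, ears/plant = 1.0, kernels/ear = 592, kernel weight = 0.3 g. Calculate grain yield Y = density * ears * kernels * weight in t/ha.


Y = density * ears * kernels * kw
  = 74037 * 1.0 * 592 * 0.3 g/ha
  = 13148971.20 g/ha
  = 13148.97 kg/ha = 13.15 t/ha


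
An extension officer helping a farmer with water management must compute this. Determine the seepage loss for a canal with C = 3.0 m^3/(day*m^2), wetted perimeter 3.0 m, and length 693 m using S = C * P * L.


S = C * P * L
  = 3.0 * 3.0 * 693
  = 6237 m^3/day


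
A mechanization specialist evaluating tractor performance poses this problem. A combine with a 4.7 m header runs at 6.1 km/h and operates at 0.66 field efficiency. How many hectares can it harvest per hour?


C = w * v * eta_f / 10
  = 4.7 * 6.1 * 0.66 / 10
  = 18.92 / 10
  = 1.89 ha/h


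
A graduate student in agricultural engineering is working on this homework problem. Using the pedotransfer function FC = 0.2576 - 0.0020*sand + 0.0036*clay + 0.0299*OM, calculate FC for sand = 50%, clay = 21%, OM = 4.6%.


FC = 0.2576 - 0.0020*50 + 0.0036*21 + 0.0299*4.6
   = 0.2576 - 0.1000 + 0.0756 + 0.1375
   = 0.3707


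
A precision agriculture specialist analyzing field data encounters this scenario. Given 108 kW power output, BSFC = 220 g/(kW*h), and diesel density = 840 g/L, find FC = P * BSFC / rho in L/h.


FC = P * BSFC / rho_fuel
   = 108 * 220 / 840
   = 23760 / 840
   = 28.29 L/h


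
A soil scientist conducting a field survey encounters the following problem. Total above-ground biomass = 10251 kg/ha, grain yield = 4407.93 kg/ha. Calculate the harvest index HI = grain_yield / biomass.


HI = grain_yield / biomass
   = 4407.93 / 10251
   = 0.43


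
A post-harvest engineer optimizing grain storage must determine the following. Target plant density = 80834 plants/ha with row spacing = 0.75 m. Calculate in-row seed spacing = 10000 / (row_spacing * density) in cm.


spacing = 10000 / (row_sp * density)
        = 10000 / (0.75 * 80834)
        = 10000 / 60625.50
        = 0.16495 m = 16.49 cm


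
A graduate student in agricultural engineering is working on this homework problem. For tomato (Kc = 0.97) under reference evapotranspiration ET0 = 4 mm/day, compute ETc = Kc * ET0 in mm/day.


ETc = Kc * ET0
    = 0.97 * 4
    = 3.88 mm/day


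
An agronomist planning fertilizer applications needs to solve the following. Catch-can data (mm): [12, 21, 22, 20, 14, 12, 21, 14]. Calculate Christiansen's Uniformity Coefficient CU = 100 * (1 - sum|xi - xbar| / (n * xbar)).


xbar = 136 / 8 = 17
sum|xi - xbar| = 32
CU = 100 * (1 - 32 / (8 * 17))
   = 100 * (1 - 0.2353)
   = 76.47%


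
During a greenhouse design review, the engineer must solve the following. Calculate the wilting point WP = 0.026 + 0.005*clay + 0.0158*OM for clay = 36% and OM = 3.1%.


WP = 0.026 + 0.005*36 + 0.0158*3.1
   = 0.026 + 0.1800 + 0.0490
   = 0.2550


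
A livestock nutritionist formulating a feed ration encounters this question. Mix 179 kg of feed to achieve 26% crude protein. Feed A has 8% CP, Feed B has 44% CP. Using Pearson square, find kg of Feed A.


parts_A = CP_b - target = 44 - 26 = 18
parts_B = target - CP_a = 26 - 8 = 18
total_parts = 18 + 18 = 36
Feed A = 179 * 18 / 36 = 89.50 kg
Feed B = 179 * 18 / 36 = 89.50 kg


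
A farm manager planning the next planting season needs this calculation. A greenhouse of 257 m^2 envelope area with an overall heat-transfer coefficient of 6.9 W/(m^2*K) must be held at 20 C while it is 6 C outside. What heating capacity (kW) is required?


dT = 20 - (6) = 14 K
Q = U * A * dT
  = 6.9 * 257 * 14
  = 24826.20 W = 24.83 kW


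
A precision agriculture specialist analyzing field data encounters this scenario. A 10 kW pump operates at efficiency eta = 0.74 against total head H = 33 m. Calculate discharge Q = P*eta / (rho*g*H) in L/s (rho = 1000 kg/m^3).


Q = (P * 1000 * eta) / (rho * g * H)
  = (10 * 1000 * 0.74) / (1000 * 9.81 * 33)
  = 7400 / 323730
  = 0.02286 m^3/s = 22.86 L/s


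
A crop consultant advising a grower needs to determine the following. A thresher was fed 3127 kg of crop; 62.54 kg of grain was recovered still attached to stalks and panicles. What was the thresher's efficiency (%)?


eta = (total - unthreshed) / total * 100
    = (3127 - 62.54) / 3127 * 100
    = 3064.46 / 3127 * 100
    = 98%


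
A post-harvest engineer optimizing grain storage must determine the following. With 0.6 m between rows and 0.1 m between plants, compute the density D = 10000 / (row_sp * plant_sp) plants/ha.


D = 10000 / (row_sp * plant_sp)
  = 10000 / (0.6 * 0.1)
  = 10000 / 0.0600
  = 166666.67 plants/ha


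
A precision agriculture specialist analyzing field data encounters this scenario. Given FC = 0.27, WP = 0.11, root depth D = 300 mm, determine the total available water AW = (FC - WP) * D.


AW = (FC - WP) * D
   = (0.27 - 0.11) * 300
   = 0.16 * 300
   = 48 mm


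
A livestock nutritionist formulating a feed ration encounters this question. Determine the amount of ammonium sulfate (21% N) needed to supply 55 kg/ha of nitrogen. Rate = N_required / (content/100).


Rate = N_required / (N_content / 100)
     = 55 / (21 / 100)
     = 55 / 0.21
     = 261.90 kg/ha


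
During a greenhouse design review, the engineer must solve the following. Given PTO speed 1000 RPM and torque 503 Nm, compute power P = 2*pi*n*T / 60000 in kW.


P = 2*pi*n*T / 60000
  = 2*pi * 1000 * 503 / 60000
  = 3160442.21 / 60000
  = 52.67 kW


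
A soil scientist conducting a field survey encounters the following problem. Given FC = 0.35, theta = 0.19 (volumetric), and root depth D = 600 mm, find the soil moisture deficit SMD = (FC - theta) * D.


SMD = (FC - theta) * D
    = (0.35 - 0.19) * 600
    = 0.160 * 600
    = 96 mm


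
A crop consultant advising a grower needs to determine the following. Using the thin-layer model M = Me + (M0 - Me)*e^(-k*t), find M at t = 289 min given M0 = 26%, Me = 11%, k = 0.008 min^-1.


M = Me + (M0 - Me) * e^(-k*t)
  = 11 + (26 - 11) * e^(-0.008*289)
  = 11 + 15 * e^(-2.312)
  = 11 + 15 * 0.09906
  = 11 + 1.4859
  = 12.49%


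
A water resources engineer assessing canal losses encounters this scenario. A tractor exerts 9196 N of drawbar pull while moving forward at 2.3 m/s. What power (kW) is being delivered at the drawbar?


P = F * v / 1000
  = 9196 * 2.3 / 1000
  = 21150.80 / 1000
  = 21.15 kW


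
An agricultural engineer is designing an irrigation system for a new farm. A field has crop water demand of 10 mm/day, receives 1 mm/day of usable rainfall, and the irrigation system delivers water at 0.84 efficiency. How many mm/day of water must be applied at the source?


IWR = (ETc - Pe) / Ea
    = (10 - 1) / 0.84
    = 9 / 0.84
    = 10.71 mm/day


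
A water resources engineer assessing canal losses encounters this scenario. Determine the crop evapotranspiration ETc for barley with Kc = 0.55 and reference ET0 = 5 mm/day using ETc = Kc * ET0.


ETc = Kc * ET0
    = 0.55 * 5
    = 2.75 mm/day


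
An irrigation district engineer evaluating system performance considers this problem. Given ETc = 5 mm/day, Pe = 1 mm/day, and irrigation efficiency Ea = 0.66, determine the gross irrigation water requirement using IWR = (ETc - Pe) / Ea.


IWR = (ETc - Pe) / Ea
    = (5 - 1) / 0.66
    = 4 / 0.66
    = 6.06 mm/day


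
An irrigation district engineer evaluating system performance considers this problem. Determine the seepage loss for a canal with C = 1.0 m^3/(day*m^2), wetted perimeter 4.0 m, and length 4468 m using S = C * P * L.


S = C * P * L
  = 1.0 * 4.0 * 4468
  = 17872 m^3/day


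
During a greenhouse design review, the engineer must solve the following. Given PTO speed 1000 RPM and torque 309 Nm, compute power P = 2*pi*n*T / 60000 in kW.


P = 2*pi*n*T / 60000
  = 2*pi * 1000 * 309 / 60000
  = 1941504.26 / 60000
  = 32.36 kW


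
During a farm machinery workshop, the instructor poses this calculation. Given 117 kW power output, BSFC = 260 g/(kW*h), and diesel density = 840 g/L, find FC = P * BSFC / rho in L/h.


FC = P * BSFC / rho_fuel
   = 117 * 260 / 840
   = 30420 / 840
   = 36.21 L/h


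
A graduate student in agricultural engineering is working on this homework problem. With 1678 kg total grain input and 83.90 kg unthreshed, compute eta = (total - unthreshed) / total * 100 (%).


eta = (total - unthreshed) / total * 100
    = (1678 - 83.90) / 1678 * 100
    = 1594.10 / 1678 * 100
    = 95%


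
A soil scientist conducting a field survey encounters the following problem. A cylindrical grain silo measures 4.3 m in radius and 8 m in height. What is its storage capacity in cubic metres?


V = pi * r^2 * h
  = pi * 4.3^2 * 8
  = pi * 18.49 * 8
  = 464.70 m^3


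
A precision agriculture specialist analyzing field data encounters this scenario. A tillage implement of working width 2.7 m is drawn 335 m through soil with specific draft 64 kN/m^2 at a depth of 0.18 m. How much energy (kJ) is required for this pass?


E = k * d * w * L
  = 64 * 0.18 * 2.7 * 335
  = 10419.84 kJ


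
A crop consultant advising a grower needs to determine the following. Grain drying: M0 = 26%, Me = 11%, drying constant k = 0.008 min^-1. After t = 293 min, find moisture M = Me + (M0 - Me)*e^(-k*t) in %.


M = Me + (M0 - Me) * e^(-k*t)
  = 11 + (26 - 11) * e^(-0.008*293)
  = 11 + 15 * e^(-2.344)
  = 11 + 15 * 0.09594
  = 11 + 1.4391
  = 12.44%


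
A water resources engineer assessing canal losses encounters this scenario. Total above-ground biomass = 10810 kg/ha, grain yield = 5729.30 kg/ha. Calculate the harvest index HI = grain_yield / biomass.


HI = grain_yield / biomass
   = 5729.30 / 10810
   = 0.53


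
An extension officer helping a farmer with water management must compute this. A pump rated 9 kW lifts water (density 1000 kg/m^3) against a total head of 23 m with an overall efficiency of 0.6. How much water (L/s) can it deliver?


Q = (P * 1000 * eta) / (rho * g * H)
  = (9 * 1000 * 0.6) / (1000 * 9.81 * 23)
  = 5400 / 225630
  = 0.02393 m^3/s = 23.93 L/s


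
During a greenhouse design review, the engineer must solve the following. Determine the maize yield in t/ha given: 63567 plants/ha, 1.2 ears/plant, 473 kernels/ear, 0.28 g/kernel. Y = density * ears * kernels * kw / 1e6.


Y = density * ears * kernels * kw
  = 63567 * 1.2 * 473 * 0.28 g/ha
  = 10102576.18 g/ha
  = 10102.58 kg/ha = 10.10 t/ha


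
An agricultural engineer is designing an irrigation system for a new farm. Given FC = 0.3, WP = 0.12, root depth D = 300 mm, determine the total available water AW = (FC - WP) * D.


AW = (FC - WP) * D
   = (0.3 - 0.12) * 300
   = 0.18 * 300
   = 54 mm


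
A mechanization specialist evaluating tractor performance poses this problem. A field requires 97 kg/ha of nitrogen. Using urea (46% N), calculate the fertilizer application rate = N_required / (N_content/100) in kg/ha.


Rate = N_required / (N_content / 100)
     = 97 / (46 / 100)
     = 97 / 0.46
     = 210.87 kg/ha


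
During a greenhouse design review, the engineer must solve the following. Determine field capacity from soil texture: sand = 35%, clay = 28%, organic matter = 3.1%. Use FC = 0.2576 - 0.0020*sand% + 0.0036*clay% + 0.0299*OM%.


FC = 0.2576 - 0.0020*35 + 0.0036*28 + 0.0299*3.1
   = 0.2576 - 0.0700 + 0.1008 + 0.0927
   = 0.3811


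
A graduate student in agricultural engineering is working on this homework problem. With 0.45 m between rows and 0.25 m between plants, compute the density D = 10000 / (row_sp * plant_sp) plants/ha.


D = 10000 / (row_sp * plant_sp)
  = 10000 / (0.45 * 0.25)
  = 10000 / 0.1125
  = 88888.89 plants/ha


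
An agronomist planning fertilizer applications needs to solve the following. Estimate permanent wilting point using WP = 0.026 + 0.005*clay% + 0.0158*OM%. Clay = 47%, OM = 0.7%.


WP = 0.026 + 0.005*47 + 0.0158*0.7
   = 0.026 + 0.2350 + 0.0111
   = 0.2721


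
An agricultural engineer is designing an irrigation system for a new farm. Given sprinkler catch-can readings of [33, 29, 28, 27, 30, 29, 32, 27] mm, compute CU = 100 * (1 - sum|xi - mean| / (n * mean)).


xbar = 235 / 8 = 29.375
sum|xi - xbar| = 13.750
CU = 100 * (1 - 13.750 / (8 * 29.375))
   = 100 * (1 - 0.0585)
   = 94.15%


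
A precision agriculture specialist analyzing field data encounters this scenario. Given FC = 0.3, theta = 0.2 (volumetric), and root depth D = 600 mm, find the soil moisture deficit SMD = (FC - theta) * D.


SMD = (FC - theta) * D
    = (0.3 - 0.2) * 600
    = 0.100 * 600
    = 60 mm


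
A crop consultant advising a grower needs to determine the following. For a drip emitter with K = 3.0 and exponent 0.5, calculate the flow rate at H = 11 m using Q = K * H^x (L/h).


Q = K * H^x
  = 3.0 * 11^0.5
  = 3.0 * 3.3166
  = 9.95 L/h


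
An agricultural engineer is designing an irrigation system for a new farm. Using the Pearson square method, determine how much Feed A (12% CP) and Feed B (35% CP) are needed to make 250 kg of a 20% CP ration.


parts_A = CP_b - target = 35 - 20 = 15
parts_B = target - CP_a = 20 - 12 = 8
total_parts = 15 + 8 = 23
Feed A = 250 * 15 / 23 = 163.04 kg
Feed B = 250 * 8 / 23 = 86.96 kg

163.04 kg


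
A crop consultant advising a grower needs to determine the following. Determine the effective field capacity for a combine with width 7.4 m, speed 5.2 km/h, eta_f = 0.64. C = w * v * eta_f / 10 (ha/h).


C = w * v * eta_f / 10
  = 7.4 * 5.2 * 0.64 / 10
  = 24.63 / 10
  = 2.46 ha/h


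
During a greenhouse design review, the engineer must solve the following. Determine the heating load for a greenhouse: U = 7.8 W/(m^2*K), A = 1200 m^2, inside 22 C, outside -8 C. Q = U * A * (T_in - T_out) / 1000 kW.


dT = 22 - (-8) = 30 K
Q = U * A * dT
  = 7.8 * 1200 * 30
  = 280800 W = 280.80 kW


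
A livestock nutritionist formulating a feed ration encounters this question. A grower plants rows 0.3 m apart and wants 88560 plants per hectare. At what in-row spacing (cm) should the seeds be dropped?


spacing = 10000 / (row_sp * density)
        = 10000 / (0.3 * 88560)
        = 10000 / 26568
        = 0.37639 m = 37.64 cm


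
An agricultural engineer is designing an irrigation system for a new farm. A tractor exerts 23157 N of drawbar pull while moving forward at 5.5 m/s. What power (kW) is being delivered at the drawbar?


P = F * v / 1000
  = 23157 * 5.5 / 1000
  = 127363.50 / 1000
  = 127.36 kW


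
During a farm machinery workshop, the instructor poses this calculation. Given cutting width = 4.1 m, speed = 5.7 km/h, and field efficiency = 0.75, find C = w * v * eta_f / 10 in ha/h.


C = w * v * eta_f / 10
  = 4.1 * 5.7 * 0.75 / 10
  = 17.53 / 10
  = 1.75 ha/h


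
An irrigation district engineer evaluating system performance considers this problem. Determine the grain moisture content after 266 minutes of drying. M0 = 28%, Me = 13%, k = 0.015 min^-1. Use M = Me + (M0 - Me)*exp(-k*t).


M = Me + (M0 - Me) * e^(-k*t)
  = 13 + (28 - 13) * e^(-0.015*266)
  = 13 + 15 * e^(-3.990)
  = 13 + 15 * 0.01850
  = 13 + 0.2775
  = 13.28%


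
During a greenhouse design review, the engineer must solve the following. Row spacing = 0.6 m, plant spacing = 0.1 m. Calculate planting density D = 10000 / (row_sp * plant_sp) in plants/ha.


D = 10000 / (row_sp * plant_sp)
  = 10000 / (0.6 * 0.1)
  = 10000 / 0.0600
  = 166666.67 plants/ha


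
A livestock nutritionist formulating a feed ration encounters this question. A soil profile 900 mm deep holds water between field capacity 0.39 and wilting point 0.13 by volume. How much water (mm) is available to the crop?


AW = (FC - WP) * D
   = (0.39 - 0.13) * 900
   = 0.26 * 900
   = 234 mm


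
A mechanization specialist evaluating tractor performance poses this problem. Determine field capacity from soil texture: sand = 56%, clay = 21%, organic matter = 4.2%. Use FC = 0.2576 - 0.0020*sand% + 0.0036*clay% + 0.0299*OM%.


FC = 0.2576 - 0.0020*56 + 0.0036*21 + 0.0299*4.2
   = 0.2576 - 0.1120 + 0.0756 + 0.1256
   = 0.3468


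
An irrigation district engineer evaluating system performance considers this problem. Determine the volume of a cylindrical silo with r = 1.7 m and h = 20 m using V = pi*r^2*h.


V = pi * r^2 * h
  = pi * 1.7^2 * 20
  = pi * 2.89 * 20
  = 181.58 m^3


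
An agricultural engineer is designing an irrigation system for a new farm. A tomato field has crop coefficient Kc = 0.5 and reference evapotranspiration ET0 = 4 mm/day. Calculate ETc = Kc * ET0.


ETc = Kc * ET0
    = 0.5 * 4
    = 2 mm/day


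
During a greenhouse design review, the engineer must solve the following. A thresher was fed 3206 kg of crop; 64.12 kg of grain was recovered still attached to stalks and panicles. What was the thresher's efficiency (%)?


eta = (total - unthreshed) / total * 100
    = (3206 - 64.12) / 3206 * 100
    = 3141.88 / 3206 * 100
    = 98%


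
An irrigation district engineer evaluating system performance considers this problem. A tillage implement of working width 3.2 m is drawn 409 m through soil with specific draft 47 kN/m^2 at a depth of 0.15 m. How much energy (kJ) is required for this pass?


E = k * d * w * L
  = 47 * 0.15 * 3.2 * 409
  = 9227.04 kJ


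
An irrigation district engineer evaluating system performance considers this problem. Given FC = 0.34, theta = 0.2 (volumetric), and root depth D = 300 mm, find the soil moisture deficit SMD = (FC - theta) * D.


SMD = (FC - theta) * D
    = (0.34 - 0.2) * 300
    = 0.140 * 300
    = 42 mm


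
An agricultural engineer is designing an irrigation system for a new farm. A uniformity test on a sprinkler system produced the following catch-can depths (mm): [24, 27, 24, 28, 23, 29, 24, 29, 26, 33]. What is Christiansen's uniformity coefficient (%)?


xbar = 267 / 10 = 26.700
sum|xi - xbar| = 25
CU = 100 * (1 - 25 / (10 * 26.700))
   = 100 * (1 - 0.0936)
   = 90.64%


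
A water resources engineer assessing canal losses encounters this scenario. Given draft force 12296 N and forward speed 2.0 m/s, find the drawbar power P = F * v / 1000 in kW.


P = F * v / 1000
  = 12296 * 2.0 / 1000
  = 24592 / 1000
  = 24.59 kW


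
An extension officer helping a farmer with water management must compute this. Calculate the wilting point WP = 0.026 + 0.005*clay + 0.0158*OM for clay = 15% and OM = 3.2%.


WP = 0.026 + 0.005*15 + 0.0158*3.2
   = 0.026 + 0.0750 + 0.0506
   = 0.1516


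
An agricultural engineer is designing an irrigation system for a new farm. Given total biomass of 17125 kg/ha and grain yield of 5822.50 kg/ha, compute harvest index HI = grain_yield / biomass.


HI = grain_yield / biomass
   = 5822.50 / 17125
   = 0.34


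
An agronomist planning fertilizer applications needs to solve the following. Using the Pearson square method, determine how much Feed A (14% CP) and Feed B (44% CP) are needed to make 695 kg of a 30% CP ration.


parts_A = CP_b - target = 44 - 30 = 14
parts_B = target - CP_a = 30 - 14 = 16
total_parts = 14 + 16 = 30
Feed A = 695 * 14 / 30 = 324.33 kg
Feed B = 695 * 16 / 30 = 370.67 kg

324.33 kg


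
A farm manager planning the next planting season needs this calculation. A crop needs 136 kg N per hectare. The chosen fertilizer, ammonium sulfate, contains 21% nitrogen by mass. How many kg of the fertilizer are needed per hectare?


Rate = N_required / (N_content / 100)
     = 136 / (21 / 100)
     = 136 / 0.21
     = 647.62 kg/ha


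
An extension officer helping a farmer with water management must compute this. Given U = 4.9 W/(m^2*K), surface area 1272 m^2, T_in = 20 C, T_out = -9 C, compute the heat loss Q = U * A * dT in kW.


dT = 20 - (-9) = 29 K
Q = U * A * dT
  = 4.9 * 1272 * 29
  = 180751.20 W = 180.75 kW


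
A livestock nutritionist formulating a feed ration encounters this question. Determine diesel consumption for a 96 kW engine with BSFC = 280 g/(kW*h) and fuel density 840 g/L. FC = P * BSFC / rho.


FC = P * BSFC / rho_fuel
   = 96 * 280 / 840
   = 26880 / 840
   = 32 L/h


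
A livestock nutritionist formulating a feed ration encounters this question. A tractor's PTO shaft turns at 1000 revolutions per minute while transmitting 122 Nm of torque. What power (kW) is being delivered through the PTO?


P = 2*pi*n*T / 60000
  = 2*pi * 1000 * 122 / 60000
  = 766548.61 / 60000
  = 12.78 kW


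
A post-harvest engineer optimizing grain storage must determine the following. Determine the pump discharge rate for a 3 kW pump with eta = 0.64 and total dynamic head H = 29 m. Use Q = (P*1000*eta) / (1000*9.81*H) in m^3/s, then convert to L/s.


Q = (P * 1000 * eta) / (rho * g * H)
  = (3 * 1000 * 0.64) / (1000 * 9.81 * 29)
  = 1920 / 284490
  = 0.00675 m^3/s = 6.75 L/s


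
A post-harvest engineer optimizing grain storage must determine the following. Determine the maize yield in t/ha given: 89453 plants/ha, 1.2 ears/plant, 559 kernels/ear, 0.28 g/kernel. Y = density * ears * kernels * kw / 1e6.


Y = density * ears * kernels * kw
  = 89453 * 1.2 * 559 * 0.28 g/ha
  = 16801420.27 g/ha
  = 16801.42 kg/ha = 16.80 t/ha


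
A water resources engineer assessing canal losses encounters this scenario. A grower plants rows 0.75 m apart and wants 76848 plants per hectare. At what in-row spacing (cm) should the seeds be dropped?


spacing = 10000 / (row_sp * density)
        = 10000 / (0.75 * 76848)
        = 10000 / 57636
        = 0.17350 m = 17.35 cm


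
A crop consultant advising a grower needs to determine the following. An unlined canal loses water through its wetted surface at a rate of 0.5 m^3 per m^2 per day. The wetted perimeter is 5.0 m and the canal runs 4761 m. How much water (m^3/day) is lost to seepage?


S = C * P * L
  = 0.5 * 5.0 * 4761
  = 11902.50 m^3/day


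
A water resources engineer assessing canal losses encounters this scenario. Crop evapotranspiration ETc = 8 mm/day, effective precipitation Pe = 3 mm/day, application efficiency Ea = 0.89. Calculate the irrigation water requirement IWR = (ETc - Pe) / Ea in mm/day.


IWR = (ETc - Pe) / Ea
    = (8 - 3) / 0.89
    = 5 / 0.89
    = 5.62 mm/day


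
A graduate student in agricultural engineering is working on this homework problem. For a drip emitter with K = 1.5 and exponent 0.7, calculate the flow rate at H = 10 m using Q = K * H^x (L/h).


Q = K * H^x
  = 1.5 * 10^0.7
  = 1.5 * 5.0119
  = 7.52 L/h
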